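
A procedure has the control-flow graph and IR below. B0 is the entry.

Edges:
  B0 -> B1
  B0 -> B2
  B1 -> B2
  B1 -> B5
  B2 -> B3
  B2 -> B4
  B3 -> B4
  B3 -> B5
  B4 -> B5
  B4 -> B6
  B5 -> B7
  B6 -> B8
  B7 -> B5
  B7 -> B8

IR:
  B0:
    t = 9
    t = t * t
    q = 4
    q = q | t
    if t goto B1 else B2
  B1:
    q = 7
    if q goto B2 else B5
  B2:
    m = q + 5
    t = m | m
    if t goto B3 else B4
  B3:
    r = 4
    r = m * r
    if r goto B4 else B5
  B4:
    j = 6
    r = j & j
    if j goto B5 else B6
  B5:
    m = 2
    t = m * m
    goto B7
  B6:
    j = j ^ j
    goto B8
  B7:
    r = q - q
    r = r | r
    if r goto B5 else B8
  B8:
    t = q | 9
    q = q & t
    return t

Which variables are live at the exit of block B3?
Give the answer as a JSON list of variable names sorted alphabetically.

Answer: ["q"]

Working:
Per-block:
  B0 def {q,t} use ∅
  B1 def {q} use ∅
  B2 def {m,t} use {q}
  B3 def {r} use {m}
  B4 def {j,r} use ∅
  B5 def {m,t} use ∅
  B6 def {j} use {j}
  B7 def {r} use {q}
  B8 def {q,t} use {q}

Backward fixpoint:
  live B0: ∅→{q}
  live B1: ∅→{q}
  live B2: {q}→{m,q}
  live B3: {m,q}→{q}
  live B4: {q}→{j,q}
  live B5: {q}→{q}
  live B6: {j,q}→{q}
  live B7: {q}→{q}
  live B8: {q}→∅

live-out(B3) = ["q"]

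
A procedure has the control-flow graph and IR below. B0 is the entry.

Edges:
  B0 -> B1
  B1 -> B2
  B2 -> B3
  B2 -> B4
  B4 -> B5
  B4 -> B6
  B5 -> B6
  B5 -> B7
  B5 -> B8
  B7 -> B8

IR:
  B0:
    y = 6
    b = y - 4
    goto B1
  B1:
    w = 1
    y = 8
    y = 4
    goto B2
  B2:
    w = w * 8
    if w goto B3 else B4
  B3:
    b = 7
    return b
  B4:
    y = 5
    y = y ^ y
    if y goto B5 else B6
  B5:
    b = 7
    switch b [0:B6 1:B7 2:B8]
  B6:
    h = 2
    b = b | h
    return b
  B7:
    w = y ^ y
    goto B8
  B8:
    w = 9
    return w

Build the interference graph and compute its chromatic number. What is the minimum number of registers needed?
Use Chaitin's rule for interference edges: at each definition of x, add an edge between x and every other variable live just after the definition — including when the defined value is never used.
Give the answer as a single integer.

Block summaries:
  B0: {b,y} / ∅
  B1: {w,y} / ∅
  B2: {w} / {w}
  B3: {b} / ∅
  B4: {y} / ∅
  B5: {b} / ∅
  B6: {b,h} / {b}
  B7: {w} / {y}
  B8: {w} / ∅

Live sets:
  live B0: ∅→{b}
  live B1: {b}→{b,w}
  live B2: {b,w}→{b}
  live B3: ∅→∅
  live B4: {b}→{b,y}
  live B5: {y}→{b,y}
  live B6: {b}→∅
  live B7: {y}→∅
  live B8: ∅→∅

Interference:
  b — {h,w,y}
  h — {b}
  w — {b,y}
  y — {b,w}

Chromatic number:
  {b,w,y} pairwise interfere (3-clique) ⇒ χ ≥ 3
  3-colouring: R0={b}  R1={h,w}  R2={y}
  χ = 3

Answer: 3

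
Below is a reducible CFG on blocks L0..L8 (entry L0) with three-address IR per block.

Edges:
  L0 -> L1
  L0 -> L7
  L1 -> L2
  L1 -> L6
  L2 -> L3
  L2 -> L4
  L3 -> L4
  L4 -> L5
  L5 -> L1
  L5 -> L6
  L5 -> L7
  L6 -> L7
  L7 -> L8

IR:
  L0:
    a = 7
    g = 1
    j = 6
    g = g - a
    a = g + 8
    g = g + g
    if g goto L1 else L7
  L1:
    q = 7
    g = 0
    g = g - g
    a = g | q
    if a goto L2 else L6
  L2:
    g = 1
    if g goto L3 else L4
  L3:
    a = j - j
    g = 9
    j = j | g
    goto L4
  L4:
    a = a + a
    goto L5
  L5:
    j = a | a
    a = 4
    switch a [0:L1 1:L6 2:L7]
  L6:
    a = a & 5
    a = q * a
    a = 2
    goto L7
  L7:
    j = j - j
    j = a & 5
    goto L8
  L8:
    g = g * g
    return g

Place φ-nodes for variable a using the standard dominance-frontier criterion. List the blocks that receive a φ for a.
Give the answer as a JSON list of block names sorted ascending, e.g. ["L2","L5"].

idom tree: L1←L0 L2←L1 L3←L2 L4←L2 L5←L4 L6←L1 L7←L0 L8←L7
Join-block Dom:
  L1: preds {L0,L5}: {L0} ∩ {L0,L1,L2,L4,L5} = {L0}; idom=L0
  L4: preds {L2,L3}: {L0,L1,L2} ∩ {L0,L1,L2,L3} = {L0,L1,L2}; idom=L2
  L6: preds {L1,L5}: {L0,L1} ∩ {L0,L1,L2,L4,L5} = {L0,L1}; idom=L1
  L7: preds {L0,L5,L6}: {L0} ∩ {L0,L1,L2,L4,L5} ∩ {L0,L1,L6} = {L0}; idom=L0

DF derivation:
  join L1 pred L0: · stop@L0
  join L1 pred L5: L5→L4→L2→L1 stop@L0
  join L4 pred L2: · stop@L2
  join L4 pred L3: L3 stop@L2
  join L6 pred L1: · stop@L1
  join L6 pred L5: L5→L4→L2 stop@L1
  join L7 pred L0: · stop@L0
  join L7 pred L5: L5→L4→L2→L1 stop@L0
  join L7 pred L6: L6→L1 stop@L0
  DF(L0)=∅
  DF(L1)={L1,L7}
  DF(L2)={L1,L6,L7}
  DF(L3)={L4}
  DF(L4)={L1,L6,L7}
  DF(L5)={L1,L6,L7}
  DF(L6)={L7}
  DF(L7)=∅
  DF(L8)=∅

φ for a: defs {L0,L1,L3,L4,L5,L6}
  DF⁺ = {L1,L4,L6,L7}

Answer: ["L1", "L4", "L6", "L7"]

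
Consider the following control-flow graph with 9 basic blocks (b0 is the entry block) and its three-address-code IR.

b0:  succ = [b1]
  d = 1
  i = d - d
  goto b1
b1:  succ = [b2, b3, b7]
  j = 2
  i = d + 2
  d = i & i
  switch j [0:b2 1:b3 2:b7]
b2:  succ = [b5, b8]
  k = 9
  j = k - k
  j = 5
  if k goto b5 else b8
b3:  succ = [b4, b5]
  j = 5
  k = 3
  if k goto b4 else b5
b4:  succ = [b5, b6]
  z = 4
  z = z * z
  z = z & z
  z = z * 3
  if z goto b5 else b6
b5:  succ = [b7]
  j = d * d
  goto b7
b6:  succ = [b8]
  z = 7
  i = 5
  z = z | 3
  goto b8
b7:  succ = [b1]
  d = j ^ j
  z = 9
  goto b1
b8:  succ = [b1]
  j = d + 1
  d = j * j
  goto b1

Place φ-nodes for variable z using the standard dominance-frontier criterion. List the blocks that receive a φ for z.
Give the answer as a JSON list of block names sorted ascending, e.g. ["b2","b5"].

idom tree: b1←b0 b2←b1 b3←b1 b4←b3 b5←b1 b6←b4 b7←b1 b8←b1
Dom∩ at merges:
  b1: preds {b0,b7,b8}: {b0} ∩ {b0,b1,b7} ∩ {b0,b1,b8} = {b0}; idom=b0
  b5: preds {b2,b3,b4}: {b0,b1,b2} ∩ {b0,b1,b3} ∩ {b0,b1,b3,b4} = {b0,b1}; idom=b1
  b7: preds {b1,b5}: {b0,b1} ∩ {b0,b1,b5} = {b0,b1}; idom=b1
  b8: preds {b2,b6}: {b0,b1,b2} ∩ {b0,b1,b3,b4,b6} = {b0,b1}; idom=b1

Frontier:
  b1←b0: walk · to b0
  b1←b7: walk b7→b1 to b0
  b1←b8: walk b8→b1 to b0
  b5←b2: walk b2 to b1
  b5←b3: walk b3 to b1
  b5←b4: walk b4→b3 to b1
  b7←b1: walk · to b1
  b7←b5: walk b5 to b1
  b8←b2: walk b2 to b1
  b8←b6: walk b6→b4→b3 to b1
  DF(b0)=∅
  DF(b1)={b1}
  DF(b2)={b5,b8}
  DF(b3)={b5,b8}
  DF(b4)={b5,b8}
  DF(b5)={b7}
  DF(b6)={b8}
  DF(b7)={b1}
  DF(b8)={b1}

φ for z: defs {b4,b6,b7}
  DF⁺ = {b1,b5,b7,b8}

Answer: ["b1", "b5", "b7", "b8"]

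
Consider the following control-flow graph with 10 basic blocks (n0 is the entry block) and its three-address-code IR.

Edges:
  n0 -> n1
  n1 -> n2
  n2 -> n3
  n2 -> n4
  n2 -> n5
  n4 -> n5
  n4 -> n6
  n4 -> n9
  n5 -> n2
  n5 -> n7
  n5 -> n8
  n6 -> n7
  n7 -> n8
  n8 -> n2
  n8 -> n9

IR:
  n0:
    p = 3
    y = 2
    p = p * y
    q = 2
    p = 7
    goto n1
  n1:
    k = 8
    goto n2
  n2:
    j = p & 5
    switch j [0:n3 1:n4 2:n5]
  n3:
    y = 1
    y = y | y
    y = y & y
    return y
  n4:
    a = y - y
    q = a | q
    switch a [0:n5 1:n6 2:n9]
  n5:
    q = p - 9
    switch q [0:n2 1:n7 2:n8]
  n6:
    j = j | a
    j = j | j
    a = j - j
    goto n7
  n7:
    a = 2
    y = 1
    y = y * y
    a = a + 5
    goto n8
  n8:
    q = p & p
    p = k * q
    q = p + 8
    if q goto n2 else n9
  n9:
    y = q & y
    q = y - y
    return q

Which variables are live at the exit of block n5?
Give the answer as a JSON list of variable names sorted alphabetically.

Answer: ["k", "p", "q", "y"]

Working:
Per-block:
  n0: def={p,q,y} ue=∅
  n1: def={k} ue=∅
  n2: def={j} ue={p}
  n3: def={y} ue=∅
  n4: def={a,q} ue={q,y}
  n5: def={q} ue={p}
  n6: def={a,j} ue={a,j}
  n7: def={a,y} ue=∅
  n8: def={p,q} ue={k,p}
  n9: def={q,y} ue={q,y}

Liveness:
  live n0: ∅→{p,q,y}
  live n1: {p,q,y}→{k,p,q,y}
  live n2: {k,p,q,y}→{j,k,p,q,y}
  live n3: ∅→∅
  live n4: {j,k,p,q,y}→{a,j,k,p,q,y}
  live n5: {k,p,y}→{k,p,q,y}
  live n6: {a,j,k,p}→{k,p}
  live n7: {k,p}→{k,p,y}
  live n8: {k,p,y}→{k,p,q,y}
  live n9: {q,y}→∅

live-out(n5) = ["k", "p", "q", "y"]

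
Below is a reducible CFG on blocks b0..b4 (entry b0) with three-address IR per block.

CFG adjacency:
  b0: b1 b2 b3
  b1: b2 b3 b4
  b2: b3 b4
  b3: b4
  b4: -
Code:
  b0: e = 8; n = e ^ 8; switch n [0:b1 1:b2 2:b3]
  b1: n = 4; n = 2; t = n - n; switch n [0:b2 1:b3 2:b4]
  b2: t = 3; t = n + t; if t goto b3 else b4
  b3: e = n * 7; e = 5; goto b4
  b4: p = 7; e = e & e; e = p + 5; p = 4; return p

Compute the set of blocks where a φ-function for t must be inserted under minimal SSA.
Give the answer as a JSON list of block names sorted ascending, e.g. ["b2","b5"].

idom tree: b1←b0 b2←b0 b3←b0 b4←b0
Dom at joins:
  b2: preds {b0,b1}: {b0} ∩ {b0,b1} = {b0}; idom=b0
  b3: preds {b0,b1,b2}: {b0} ∩ {b0,b1} ∩ {b0,b2} = {b0}; idom=b0
  b4: preds {b1,b2,b3}: {b0,b1} ∩ {b0,b2} ∩ {b0,b3} = {b0}; idom=b0

DF walk-up:
  b2←b0: walk · to b0
  b2←b1: walk b1 to b0
  b3←b0: walk · to b0
  b3←b1: walk b1 to b0
  b3←b2: walk b2 to b0
  b4←b1: walk b1 to b0
  b4←b2: walk b2 to b0
  b4←b3: walk b3 to b0
  DF(b0)=∅
  DF(b1)={b2,b3,b4}
  DF(b2)={b3,b4}
  DF(b3)={b4}
  DF(b4)=∅

φ for t: defs {b1,b2}
  DF⁺ = {b2,b3,b4}

Answer: ["b2", "b3", "b4"]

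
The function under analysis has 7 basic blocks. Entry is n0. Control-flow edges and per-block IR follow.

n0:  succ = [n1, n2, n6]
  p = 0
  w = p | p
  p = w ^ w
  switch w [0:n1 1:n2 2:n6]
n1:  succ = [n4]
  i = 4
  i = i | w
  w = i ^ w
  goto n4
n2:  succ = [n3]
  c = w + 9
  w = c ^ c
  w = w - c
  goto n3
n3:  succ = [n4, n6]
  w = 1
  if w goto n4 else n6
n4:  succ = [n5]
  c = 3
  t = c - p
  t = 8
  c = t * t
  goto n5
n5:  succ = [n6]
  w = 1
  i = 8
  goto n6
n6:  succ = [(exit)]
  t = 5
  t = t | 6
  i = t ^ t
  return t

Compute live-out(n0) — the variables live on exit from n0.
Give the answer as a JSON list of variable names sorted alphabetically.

Per-block:
  n0: def={p,w} ue=∅
  n1: def={i,w} ue={w}
  n2: def={c,w} ue={w}
  n3: def={w} ue=∅
  n4: def={c,t} ue={p}
  n5: def={i,w} ue=∅
  n6: def={i,t} ue=∅

Live sets:
  n0: in=∅ out={p,w}
  n1: in={p,w} out={p}
  n2: in={p,w} out={p}
  n3: in={p} out={p}
  n4: in={p} out=∅
  n5: in=∅ out=∅
  n6: in=∅ out=∅

live-out(n0) = ["p", "w"]

Answer: ["p", "w"]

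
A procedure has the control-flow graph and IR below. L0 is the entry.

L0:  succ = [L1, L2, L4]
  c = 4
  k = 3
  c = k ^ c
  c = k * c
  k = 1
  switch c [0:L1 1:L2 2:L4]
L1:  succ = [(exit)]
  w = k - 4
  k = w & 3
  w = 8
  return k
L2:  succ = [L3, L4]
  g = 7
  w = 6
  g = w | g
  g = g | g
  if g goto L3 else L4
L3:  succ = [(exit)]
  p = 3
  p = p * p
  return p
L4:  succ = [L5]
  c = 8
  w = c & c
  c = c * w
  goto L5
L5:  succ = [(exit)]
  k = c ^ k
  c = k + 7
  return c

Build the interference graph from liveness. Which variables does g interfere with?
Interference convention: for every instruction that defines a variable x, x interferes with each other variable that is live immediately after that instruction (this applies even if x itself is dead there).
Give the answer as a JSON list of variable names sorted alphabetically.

Block summaries:
  L0: def={c,k} ue=∅
  L1: def={k,w} ue={k}
  L2: def={g,w} ue=∅
  L3: def={p} ue=∅
  L4: def={c,w} ue=∅
  L5: def={c,k} ue={c,k}

Backward fixpoint:
  L0: in=∅ out={k}
  L1: in={k} out=∅
  L2: in={k} out={k}
  L3: in=∅ out=∅
  L4: in={k} out={c,k}
  L5: in={c,k} out=∅

Conflict graph:
  c — {k,w}
  g — {k,w}
  k — {c,g,w}
  p — ∅
  w — {c,g,k}

N(g) = ["k", "w"]

Answer: ["k", "w"]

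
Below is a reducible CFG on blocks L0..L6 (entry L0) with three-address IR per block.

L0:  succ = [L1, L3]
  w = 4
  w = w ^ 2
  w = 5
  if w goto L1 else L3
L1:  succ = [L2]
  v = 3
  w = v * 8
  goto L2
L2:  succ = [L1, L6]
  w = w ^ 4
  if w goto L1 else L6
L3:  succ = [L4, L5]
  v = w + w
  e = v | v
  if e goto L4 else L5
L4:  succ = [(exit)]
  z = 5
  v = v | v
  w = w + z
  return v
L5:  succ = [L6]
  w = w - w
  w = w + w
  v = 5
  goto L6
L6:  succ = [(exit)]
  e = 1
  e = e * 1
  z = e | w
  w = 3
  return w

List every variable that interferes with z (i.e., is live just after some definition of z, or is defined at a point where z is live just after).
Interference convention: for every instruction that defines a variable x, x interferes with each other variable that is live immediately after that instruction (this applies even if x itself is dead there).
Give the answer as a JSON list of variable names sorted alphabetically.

Answer: ["v", "w"]

Analysis:
Block summaries:
  L0: def={w} ue=∅
  L1: def={v,w} ue=∅
  L2: def={w} ue={w}
  L3: def={e,v} ue={w}
  L4: def={v,w,z} ue={v,w}
  L5: def={v,w} ue={w}
  L6: def={e,w,z} ue={w}

Liveness:
  L0 li=∅ lo={w}
  L1 li=∅ lo={w}
  L2 li={w} lo={w}
  L3 li={w} lo={v,w}
  L4 li={v,w} lo=∅
  L5 li={w} lo={w}
  L6 li={w} lo=∅

Interfere edges:
  e↔{v,w}
  v↔{e,w,z}
  w↔{e,v,z}
  z↔{v,w}

N(z) = ["v", "w"]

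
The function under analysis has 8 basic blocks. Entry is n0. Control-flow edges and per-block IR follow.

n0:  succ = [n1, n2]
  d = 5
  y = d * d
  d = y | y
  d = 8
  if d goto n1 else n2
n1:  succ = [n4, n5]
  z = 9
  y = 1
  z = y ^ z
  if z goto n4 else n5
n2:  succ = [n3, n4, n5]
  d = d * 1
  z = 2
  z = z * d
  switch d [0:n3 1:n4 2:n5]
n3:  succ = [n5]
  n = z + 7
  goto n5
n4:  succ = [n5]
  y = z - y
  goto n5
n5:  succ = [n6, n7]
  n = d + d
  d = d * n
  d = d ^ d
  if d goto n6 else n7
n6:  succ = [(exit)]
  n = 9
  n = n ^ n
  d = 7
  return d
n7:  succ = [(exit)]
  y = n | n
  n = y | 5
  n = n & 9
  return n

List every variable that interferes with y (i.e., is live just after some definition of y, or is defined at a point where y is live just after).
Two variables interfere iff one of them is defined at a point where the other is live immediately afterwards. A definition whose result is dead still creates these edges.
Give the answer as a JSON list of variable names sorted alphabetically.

Block summaries:
  n0: {d,y} / ∅
  n1: {y,z} / ∅
  n2: {d,z} / {d}
  n3: {n} / {z}
  n4: {y} / {y,z}
  n5: {d,n} / {d}
  n6: {d,n} / ∅
  n7: {n,y} / {n}

Backward fixpoint:
  live n0: ∅→{d,y}
  live n1: {d}→{d,y,z}
  live n2: {d,y}→{d,y,z}
  live n3: {d,z}→{d}
  live n4: {d,y,z}→{d}
  live n5: {d}→{n}
  live n6: ∅→∅
  live n7: {n}→∅

Conflict graph:
  d — {n,y,z}
  n — {d}
  y — {d,z}
  z — {d,y}

N(y) = ["d", "z"]

Answer: ["d", "z"]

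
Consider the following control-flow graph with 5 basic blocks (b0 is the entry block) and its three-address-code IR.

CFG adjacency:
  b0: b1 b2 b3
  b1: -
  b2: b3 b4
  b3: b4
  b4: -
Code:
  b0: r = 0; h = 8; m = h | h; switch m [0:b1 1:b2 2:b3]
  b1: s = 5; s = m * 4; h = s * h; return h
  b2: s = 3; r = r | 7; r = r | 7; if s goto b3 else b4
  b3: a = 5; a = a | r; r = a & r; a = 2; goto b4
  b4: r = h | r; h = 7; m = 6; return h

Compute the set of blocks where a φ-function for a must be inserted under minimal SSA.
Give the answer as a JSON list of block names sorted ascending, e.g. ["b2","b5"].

Answer: ["b4"]

Derivation:
idom tree: b1←b0 b2←b0 b3←b0 b4←b0
Join-block Dom:
  b3: preds {b0,b2}: {b0} ∩ {b0,b2} = {b0}; idom=b0
  b4: preds {b2,b3}: {b0,b2} ∩ {b0,b3} = {b0}; idom=b0

DF walk-up:
  b3←b0: walk · to b0
  b3←b2: walk b2 to b0
  b4←b2: walk b2 to b0
  b4←b3: walk b3 to b0
  b0: DF=∅
  b1: DF=∅
  b2: DF={b3,b4}
  b3: DF={b4}
  b4: DF=∅

φ for a: defs {b3}
  DF⁺ = {b4}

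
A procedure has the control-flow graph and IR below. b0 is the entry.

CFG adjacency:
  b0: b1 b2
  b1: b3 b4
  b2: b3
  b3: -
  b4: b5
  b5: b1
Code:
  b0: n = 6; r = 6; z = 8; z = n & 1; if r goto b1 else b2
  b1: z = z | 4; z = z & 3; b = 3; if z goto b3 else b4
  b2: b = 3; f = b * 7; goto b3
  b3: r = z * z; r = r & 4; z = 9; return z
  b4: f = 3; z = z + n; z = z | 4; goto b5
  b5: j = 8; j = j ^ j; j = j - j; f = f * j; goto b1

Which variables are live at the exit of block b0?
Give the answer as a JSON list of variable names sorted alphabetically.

Answer: ["n", "z"]

Derivation:
Per-block:
  b0: def={n,r,z} ue=∅
  b1: def={b,z} ue={z}
  b2: def={b,f} ue=∅
  b3: def={r,z} ue={z}
  b4: def={f,z} ue={n,z}
  b5: def={f,j} ue={f}

Live sets:
  b0 li=∅ lo={n,z}
  b1 li={n,z} lo={n,z}
  b2 li={z} lo={z}
  b3 li={z} lo=∅
  b4 li={n,z} lo={f,n,z}
  b5 li={f,n,z} lo={n,z}

live-out(b0) = ["n", "z"]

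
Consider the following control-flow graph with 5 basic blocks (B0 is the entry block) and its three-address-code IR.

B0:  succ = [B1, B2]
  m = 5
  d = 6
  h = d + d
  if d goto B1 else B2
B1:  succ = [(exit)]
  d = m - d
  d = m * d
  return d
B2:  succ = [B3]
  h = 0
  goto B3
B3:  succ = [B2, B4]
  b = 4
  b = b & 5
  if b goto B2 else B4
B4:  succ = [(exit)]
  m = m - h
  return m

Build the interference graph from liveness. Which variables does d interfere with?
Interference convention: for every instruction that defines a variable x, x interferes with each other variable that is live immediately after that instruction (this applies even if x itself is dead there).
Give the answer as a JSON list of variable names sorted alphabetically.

def/use:
  B0 def {d,h,m} use ∅
  B1 def {d} use {d,m}
  B2 def {h} use ∅
  B3 def {b} use ∅
  B4 def {m} use {h,m}

Live sets:
  B0 li=∅ lo={d,m}
  B1 li={d,m} lo=∅
  B2 li={m} lo={h,m}
  B3 li={h,m} lo={h,m}
  B4 li={h,m} lo=∅

Conflict graph:
  b↔{h,m}
  d↔{h,m}
  h↔{b,d,m}
  m↔{b,d,h}

N(d) = ["h", "m"]

Answer: ["h", "m"]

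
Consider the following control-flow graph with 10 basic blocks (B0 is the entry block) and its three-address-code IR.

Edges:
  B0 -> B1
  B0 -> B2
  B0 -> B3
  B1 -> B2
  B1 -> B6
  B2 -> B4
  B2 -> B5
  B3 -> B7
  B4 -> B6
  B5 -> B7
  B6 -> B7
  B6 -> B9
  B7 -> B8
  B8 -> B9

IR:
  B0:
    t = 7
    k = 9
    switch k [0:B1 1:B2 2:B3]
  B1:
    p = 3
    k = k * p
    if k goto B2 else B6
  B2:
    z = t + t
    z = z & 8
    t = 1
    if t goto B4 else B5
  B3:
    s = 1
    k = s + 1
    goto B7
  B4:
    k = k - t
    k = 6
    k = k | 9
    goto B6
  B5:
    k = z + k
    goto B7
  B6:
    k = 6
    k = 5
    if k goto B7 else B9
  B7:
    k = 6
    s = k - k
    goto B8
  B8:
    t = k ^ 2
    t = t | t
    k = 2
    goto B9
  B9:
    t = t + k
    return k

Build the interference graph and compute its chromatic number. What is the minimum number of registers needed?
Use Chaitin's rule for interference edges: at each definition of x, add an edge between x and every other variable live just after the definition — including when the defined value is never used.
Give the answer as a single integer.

Block summaries:
  B0: def={k,t} ue=∅
  B1: def={k,p} ue={k}
  B2: def={t,z} ue={t}
  B3: def={k,s} ue=∅
  B4: def={k} ue={k,t}
  B5: def={k} ue={k,z}
  B6: def={k} ue=∅
  B7: def={k,s} ue=∅
  B8: def={k,t} ue={k}
  B9: def={t} ue={k,t}

Backward fixpoint:
  B0 li=∅ lo={k,t}
  B1 li={k,t} lo={k,t}
  B2 li={k,t} lo={k,t,z}
  B3 li=∅ lo=∅
  B4 li={k,t} lo={t}
  B5 li={k,z} lo=∅
  B6 li={t} lo={k,t}
  B7 li=∅ lo={k}
  B8 li={k} lo={k,t}
  B9 li={k,t} lo=∅

Interference:
  k↔{p,s,t,z}
  p↔{k,t}
  s↔{k}
  t↔{k,p,z}
  z↔{k,t}

Colouring:
  {k,p,t} pairwise interfere (3-clique) ⇒ χ ≥ 3
  3-colouring: R0={k}  R1={s,t}  R2={p,z}
  χ = 3

Answer: 3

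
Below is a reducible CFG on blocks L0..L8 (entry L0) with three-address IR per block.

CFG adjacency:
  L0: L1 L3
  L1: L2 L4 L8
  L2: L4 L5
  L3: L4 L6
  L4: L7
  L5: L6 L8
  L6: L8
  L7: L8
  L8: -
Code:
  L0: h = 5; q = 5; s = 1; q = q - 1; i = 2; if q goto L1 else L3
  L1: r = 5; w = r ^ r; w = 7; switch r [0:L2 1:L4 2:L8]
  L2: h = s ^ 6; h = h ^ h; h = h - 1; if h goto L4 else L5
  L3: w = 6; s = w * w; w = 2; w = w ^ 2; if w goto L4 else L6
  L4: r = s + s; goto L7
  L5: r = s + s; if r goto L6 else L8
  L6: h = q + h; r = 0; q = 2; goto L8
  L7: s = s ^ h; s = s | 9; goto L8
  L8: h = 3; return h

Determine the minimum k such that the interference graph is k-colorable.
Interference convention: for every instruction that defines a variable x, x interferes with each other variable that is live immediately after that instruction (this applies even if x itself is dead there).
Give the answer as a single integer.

Answer: 5

Working:
Block summaries:
  L0: {h,i,q,s} / ∅
  L1: {r,w} / ∅
  L2: {h} / {s}
  L3: {s,w} / ∅
  L4: {r} / {s}
  L5: {r} / {s}
  L6: {h,q,r} / {h,q}
  L7: {s} / {h,s}
  L8: {h} / ∅

Liveness:
  live L0: ∅→{h,q,s}
  live L1: {h,q,s}→{h,q,s}
  live L2: {q,s}→{h,q,s}
  live L3: {h,q}→{h,q,s}
  live L4: {h,s}→{h,s}
  live L5: {h,q,s}→{h,q}
  live L6: {h,q}→∅
  live L7: {h,s}→∅
  live L8: ∅→∅

Interfere edges:
  h: {i,q,r,s,w}
  i: {h,q,s}
  q: {h,i,r,s,w}
  r: {h,q,s,w}
  s: {h,i,q,r,w}
  w: {h,q,r,s}

Colouring:
  {h,q,r,s,w} pairwise interfere (5-clique) ⇒ χ ≥ 5
  assign h→r0 i→r3 q→r1 r→r3 s→r2 w→r4 — no edge inside a register ⇒ χ ≤ 5
  χ = 5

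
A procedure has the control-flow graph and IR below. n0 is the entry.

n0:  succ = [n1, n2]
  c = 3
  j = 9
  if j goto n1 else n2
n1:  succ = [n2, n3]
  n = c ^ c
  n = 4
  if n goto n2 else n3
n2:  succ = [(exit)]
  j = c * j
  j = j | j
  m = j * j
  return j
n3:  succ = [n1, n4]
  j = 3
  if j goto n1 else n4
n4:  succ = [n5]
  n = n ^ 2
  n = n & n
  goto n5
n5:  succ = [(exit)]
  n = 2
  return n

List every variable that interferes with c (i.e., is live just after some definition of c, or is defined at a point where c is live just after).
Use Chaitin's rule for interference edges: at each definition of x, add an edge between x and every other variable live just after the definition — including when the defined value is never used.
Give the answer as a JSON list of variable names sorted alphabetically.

def/use:
  n0: def={c,j} ue=∅
  n1: def={n} ue={c}
  n2: def={j,m} ue={c,j}
  n3: def={j} ue=∅
  n4: def={n} ue={n}
  n5: def={n} ue=∅

Backward fixpoint:
  n0 li=∅ lo={c,j}
  n1 li={c,j} lo={c,j,n}
  n2 li={c,j} lo=∅
  n3 li={c,n} lo={c,j,n}
  n4 li={n} lo=∅
  n5 li=∅ lo=∅

Interference:
  c: {j,n}
  j: {c,m,n}
  m: {j}
  n: {c,j}

N(c) = ["j", "n"]

Answer: ["j", "n"]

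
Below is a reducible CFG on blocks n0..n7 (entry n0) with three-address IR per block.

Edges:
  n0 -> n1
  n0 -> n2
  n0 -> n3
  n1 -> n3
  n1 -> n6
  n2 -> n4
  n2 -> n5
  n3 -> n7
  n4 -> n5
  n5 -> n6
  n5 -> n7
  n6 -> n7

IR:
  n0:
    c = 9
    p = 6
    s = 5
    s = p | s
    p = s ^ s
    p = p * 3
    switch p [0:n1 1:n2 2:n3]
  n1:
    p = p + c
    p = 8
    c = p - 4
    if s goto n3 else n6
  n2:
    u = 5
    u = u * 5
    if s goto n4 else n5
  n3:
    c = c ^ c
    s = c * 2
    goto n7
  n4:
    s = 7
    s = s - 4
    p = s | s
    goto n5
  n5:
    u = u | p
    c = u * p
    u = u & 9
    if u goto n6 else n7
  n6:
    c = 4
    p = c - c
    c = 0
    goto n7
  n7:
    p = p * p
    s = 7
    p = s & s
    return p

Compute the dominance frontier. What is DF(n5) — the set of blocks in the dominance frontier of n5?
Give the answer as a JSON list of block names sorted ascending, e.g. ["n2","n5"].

Answer: ["n6", "n7"]

Analysis:
idom tree: n1←n0 n2←n0 n3←n0 n4←n2 n5←n2 n6←n0 n7←n0
Join-block Dom:
  n3: preds {n0,n1}: {n0} ∩ {n0,n1} = {n0}; idom=n0
  n5: preds {n2,n4}: {n0,n2} ∩ {n0,n2,n4} = {n0,n2}; idom=n2
  n6: preds {n1,n5}: {n0,n1} ∩ {n0,n2,n5} = {n0}; idom=n0
  n7: preds {n3,n5,n6}: {n0,n3} ∩ {n0,n2,n5} ∩ {n0,n6} = {n0}; idom=n0

DF walk-up:
  n3←n0: walk · to n0
  n3←n1: walk n1 to n0
  n5←n2: walk · to n2
  n5←n4: walk n4 to n2
  n6←n1: walk n1 to n0
  n6←n5: walk n5→n2 to n0
  n7←n3: walk n3 to n0
  n7←n5: walk n5→n2 to n0
  n7←n6: walk n6 to n0
  DF(n0)=∅
  DF(n1)={n3,n6}
  DF(n2)={n6,n7}
  DF(n3)={n7}
  DF(n4)={n5}
  DF(n5)={n6,n7}
  DF(n6)={n7}
  DF(n7)=∅

DF(n5) = ["n6", "n7"]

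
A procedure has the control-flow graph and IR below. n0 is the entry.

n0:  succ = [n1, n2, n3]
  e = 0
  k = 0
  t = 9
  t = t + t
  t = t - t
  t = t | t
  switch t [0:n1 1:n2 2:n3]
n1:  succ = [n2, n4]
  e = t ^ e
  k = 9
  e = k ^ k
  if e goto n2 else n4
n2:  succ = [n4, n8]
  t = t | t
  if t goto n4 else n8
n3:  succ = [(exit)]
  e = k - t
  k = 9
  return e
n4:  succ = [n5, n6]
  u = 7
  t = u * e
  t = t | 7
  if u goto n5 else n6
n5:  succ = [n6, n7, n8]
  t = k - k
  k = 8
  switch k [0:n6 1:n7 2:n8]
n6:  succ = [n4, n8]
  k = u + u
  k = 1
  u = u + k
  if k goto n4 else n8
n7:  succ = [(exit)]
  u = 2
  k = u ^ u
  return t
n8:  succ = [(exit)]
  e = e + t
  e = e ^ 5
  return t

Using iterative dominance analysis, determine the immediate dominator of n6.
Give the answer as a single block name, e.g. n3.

Answer: n4

Derivation:
idom tree: n1←n0 n2←n0 n3←n0 n4←n0 n5←n4 n6←n4 n7←n5 n8←n0
Join-block Dom:
  n2: preds {n0,n1}: {n0} ∩ {n0,n1} = {n0}; idom=n0
  n4: preds {n1,n2,n6}: {n0,n1} ∩ {n0,n2} ∩ {n0,n4,n6} = {n0}; idom=n0
  n6: preds {n4,n5}: {n0,n4} ∩ {n0,n4,n5} = {n0,n4}; idom=n4
  n8: preds {n2,n5,n6}: {n0,n2} ∩ {n0,n4,n5} ∩ {n0,n4,n6} = {n0}; idom=n0

idom(n6) = n4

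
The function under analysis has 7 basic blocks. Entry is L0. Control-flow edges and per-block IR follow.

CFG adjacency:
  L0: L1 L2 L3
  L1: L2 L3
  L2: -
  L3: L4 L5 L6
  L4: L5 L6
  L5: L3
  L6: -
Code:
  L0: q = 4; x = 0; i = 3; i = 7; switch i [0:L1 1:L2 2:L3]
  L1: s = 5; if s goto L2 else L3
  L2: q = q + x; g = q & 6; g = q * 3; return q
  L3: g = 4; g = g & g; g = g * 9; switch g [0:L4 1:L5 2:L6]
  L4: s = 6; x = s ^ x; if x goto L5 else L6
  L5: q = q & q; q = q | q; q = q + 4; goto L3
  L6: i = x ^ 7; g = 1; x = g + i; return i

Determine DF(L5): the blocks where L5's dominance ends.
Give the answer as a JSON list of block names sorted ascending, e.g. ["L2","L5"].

idom tree: L1←L0 L2←L0 L3←L0 L4←L3 L5←L3 L6←L3
Dom at joins:
  L2: preds {L0,L1}: {L0} ∩ {L0,L1} = {L0}; idom=L0
  L3: preds {L0,L1,L5}: {L0} ∩ {L0,L1} ∩ {L0,L3,L5} = {L0}; idom=L0
  L5: preds {L3,L4}: {L0,L3} ∩ {L0,L3,L4} = {L0,L3}; idom=L3
  L6: preds {L3,L4}: {L0,L3} ∩ {L0,L3,L4} = {L0,L3}; idom=L3

DF derivation:
  L2←L0: walk · to L0
  L2←L1: walk L1 to L0
  L3←L0: walk · to L0
  L3←L1: walk L1 to L0
  L3←L5: walk L5→L3 to L0
  L5←L3: walk · to L3
  L5←L4: walk L4 to L3
  L6←L3: walk · to L3
  L6←L4: walk L4 to L3
  DF(L0)=∅
  DF(L1)={L2,L3}
  DF(L2)=∅
  DF(L3)={L3}
  DF(L4)={L5,L6}
  DF(L5)={L3}
  DF(L6)=∅

DF(L5) = ["L3"]

Answer: ["L3"]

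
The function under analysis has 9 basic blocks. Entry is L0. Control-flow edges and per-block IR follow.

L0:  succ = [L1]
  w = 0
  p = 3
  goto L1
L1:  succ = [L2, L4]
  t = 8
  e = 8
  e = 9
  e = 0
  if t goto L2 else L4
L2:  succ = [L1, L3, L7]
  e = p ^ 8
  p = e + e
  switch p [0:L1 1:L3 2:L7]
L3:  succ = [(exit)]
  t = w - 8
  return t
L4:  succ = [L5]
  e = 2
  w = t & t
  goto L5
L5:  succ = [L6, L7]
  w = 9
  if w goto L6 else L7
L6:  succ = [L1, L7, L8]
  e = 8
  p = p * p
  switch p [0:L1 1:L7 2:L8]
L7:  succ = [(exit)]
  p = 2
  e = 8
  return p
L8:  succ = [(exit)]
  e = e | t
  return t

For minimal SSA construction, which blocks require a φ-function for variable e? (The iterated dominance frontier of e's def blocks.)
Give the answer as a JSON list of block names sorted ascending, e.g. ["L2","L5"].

idom tree: L1←L0 L2←L1 L3←L2 L4←L1 L5←L4 L6←L5 L7←L1 L8←L6
Join-block Dom:
  L1: preds {L0,L2,L6}: {L0} ∩ {L0,L1,L2} ∩ {L0,L1,L4,L5,L6} = {L0}; idom=L0
  L7: preds {L2,L5,L6}: {L0,L1,L2} ∩ {L0,L1,L4,L5} ∩ {L0,L1,L4,L5,L6} = {L0,L1}; idom=L1

DF derivation:
  L1←L0: walk · to L0
  L1←L2: walk L2→L1 to L0
  L1←L6: walk L6→L5→L4→L1 to L0
  L7←L2: walk L2 to L1
  L7←L5: walk L5→L4 to L1
  L7←L6: walk L6→L5→L4 to L1
  L0 → ∅
  L1 → {L1}
  L2 → {L1,L7}
  L3 → ∅
  L4 → {L1,L7}
  L5 → {L1,L7}
  L6 → {L1,L7}
  L7 → ∅
  L8 → ∅

φ for e: defs {L1,L2,L4,L6,L7,L8}
  DF⁺ = {L1,L7}

Answer: ["L1", "L7"]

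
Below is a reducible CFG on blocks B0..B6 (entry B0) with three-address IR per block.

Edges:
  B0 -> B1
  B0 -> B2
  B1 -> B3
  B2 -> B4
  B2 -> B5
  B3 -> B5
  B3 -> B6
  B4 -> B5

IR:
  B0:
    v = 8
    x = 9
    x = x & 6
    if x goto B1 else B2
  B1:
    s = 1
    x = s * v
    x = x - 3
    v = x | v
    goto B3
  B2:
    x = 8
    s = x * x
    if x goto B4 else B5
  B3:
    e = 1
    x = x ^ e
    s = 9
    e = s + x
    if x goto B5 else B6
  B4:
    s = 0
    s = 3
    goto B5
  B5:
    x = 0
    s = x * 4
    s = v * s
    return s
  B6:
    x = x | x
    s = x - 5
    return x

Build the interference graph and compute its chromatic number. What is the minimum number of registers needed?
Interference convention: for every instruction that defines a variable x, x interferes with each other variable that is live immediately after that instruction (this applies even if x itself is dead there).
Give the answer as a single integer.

Answer: 3

Working:
Per-block:
  B0 def {v,x} use ∅
  B1 def {s,v,x} use {v}
  B2 def {s,x} use ∅
  B3 def {e,s,x} use {x}
  B4 def {s} use ∅
  B5 def {s,x} use {v}
  B6 def {s,x} use {x}

Live sets:
  B0: in=∅ out={v}
  B1: in={v} out={v,x}
  B2: in={v} out={v}
  B3: in={v,x} out={v,x}
  B4: in={v} out={v}
  B5: in={v} out=∅
  B6: in={x} out=∅

Interference:
  e: {v,x}
  s: {v,x}
  v: {e,s,x}
  x: {e,s,v}

Colouring:
  lower bound: {e,v,x} mutually conflict ⇒ χ ≥ 3
  3-colouring: r0={v}  r1={x}  r2={e,s}
  χ = 3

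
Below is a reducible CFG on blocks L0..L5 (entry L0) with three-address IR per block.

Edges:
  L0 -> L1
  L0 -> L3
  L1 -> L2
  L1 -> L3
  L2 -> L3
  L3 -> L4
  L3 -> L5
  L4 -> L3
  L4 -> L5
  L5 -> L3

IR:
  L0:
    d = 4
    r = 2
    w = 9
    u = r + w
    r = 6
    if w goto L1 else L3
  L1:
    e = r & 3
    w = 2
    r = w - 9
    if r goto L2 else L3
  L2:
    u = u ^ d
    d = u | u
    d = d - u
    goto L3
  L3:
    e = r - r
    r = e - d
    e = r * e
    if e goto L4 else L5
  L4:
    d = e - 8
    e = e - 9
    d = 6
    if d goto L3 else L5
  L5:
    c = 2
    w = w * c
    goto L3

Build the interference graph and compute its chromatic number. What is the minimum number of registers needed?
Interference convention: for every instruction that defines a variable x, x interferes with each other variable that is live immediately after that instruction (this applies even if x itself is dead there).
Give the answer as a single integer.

Answer: 5

Derivation:
def/use:
  L0: def={d,r,u,w} ue=∅
  L1: def={e,r,w} ue={r}
  L2: def={d,u} ue={d,u}
  L3: def={e,r} ue={d,r}
  L4: def={d,e} ue={e}
  L5: def={c,w} ue={w}

Backward fixpoint:
  L0 li=∅ lo={d,r,u,w}
  L1 li={d,r,u} lo={d,r,u,w}
  L2 li={d,r,u,w} lo={d,r,w}
  L3 li={d,r,w} lo={d,e,r,w}
  L4 li={e,r,w} lo={d,r,w}
  L5 li={d,r,w} lo={d,r,w}

Interfere edges:
  c — {d,r,w}
  d — {c,e,r,u,w}
  e — {d,r,u,w}
  r — {c,d,e,u,w}
  u — {d,e,r,w}
  w — {c,d,e,r,u}

Colouring:
  lower bound: {d,e,r,u,w} mutually conflict ⇒ χ ≥ 5
  assign c→r3 d→r0 e→r3 r→r1 u→r4 w→r2 — no edge inside a register ⇒ χ ≤ 5
  χ = 5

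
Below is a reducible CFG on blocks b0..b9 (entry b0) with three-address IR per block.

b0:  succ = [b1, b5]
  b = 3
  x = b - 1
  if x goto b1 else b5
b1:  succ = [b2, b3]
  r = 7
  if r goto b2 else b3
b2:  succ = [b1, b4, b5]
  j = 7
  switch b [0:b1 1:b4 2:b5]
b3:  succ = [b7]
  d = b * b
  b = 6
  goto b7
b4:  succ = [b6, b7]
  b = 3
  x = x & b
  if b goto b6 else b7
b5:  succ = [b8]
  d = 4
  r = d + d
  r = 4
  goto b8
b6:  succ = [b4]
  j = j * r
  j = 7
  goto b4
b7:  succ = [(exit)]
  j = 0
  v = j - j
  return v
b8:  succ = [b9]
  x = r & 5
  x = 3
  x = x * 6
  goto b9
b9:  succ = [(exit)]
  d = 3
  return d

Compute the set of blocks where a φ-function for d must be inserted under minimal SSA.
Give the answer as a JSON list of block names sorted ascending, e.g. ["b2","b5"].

Answer: ["b7"]

Working:
idom tree: b1←b0 b2←b1 b3←b1 b4←b2 b5←b0 b6←b4 b7←b1 b8←b5 b9←b8
Dom∩ at merges:
  b1: preds {b0,b2}: {b0} ∩ {b0,b1,b2} = {b0}; idom=b0
  b4: preds {b2,b6}: {b0,b1,b2} ∩ {b0,b1,b2,b4,b6} = {b0,b1,b2}; idom=b2
  b5: preds {b0,b2}: {b0} ∩ {b0,b1,b2} = {b0}; idom=b0
  b7: preds {b3,b4}: {b0,b1,b3} ∩ {b0,b1,b2,b4} = {b0,b1}; idom=b1

Frontier:
  b1←b0: walk · to b0
  b1←b2: walk b2→b1 to b0
  b4←b2: walk · to b2
  b4←b6: walk b6→b4 to b2
  b5←b0: walk · to b0
  b5←b2: walk b2→b1 to b0
  b7←b3: walk b3 to b1
  b7←b4: walk b4→b2 to b1
  b0: DF=∅
  b1: DF={b1,b5}
  b2: DF={b1,b5,b7}
  b3: DF={b7}
  b4: DF={b4,b7}
  b5: DF=∅
  b6: DF={b4}
  b7: DF=∅
  b8: DF=∅
  b9: DF=∅

φ for d: defs {b3,b5,b9}
  DF⁺ = {b7}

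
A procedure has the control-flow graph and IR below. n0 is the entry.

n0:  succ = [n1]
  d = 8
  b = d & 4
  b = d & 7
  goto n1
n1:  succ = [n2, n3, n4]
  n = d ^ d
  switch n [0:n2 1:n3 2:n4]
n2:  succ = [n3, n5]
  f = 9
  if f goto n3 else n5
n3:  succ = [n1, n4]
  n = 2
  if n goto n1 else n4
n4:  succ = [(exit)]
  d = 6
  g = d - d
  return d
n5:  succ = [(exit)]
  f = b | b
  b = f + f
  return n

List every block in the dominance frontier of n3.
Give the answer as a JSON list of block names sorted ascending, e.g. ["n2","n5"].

idom tree: n1←n0 n2←n1 n3←n1 n4←n1 n5←n2
Join-block Dom:
  n1: preds {n0,n3}: {n0} ∩ {n0,n1,n3} = {n0}; idom=n0
  n3: preds {n1,n2}: {n0,n1} ∩ {n0,n1,n2} = {n0,n1}; idom=n1
  n4: preds {n1,n3}: {n0,n1} ∩ {n0,n1,n3} = {n0,n1}; idom=n1

DF derivation:
  join n1 pred n0: · stop@n0
  join n1 pred n3: n3→n1 stop@n0
  join n3 pred n1: · stop@n1
  join n3 pred n2: n2 stop@n1
  join n4 pred n1: · stop@n1
  join n4 pred n3: n3 stop@n1
  n0 → ∅
  n1 → {n1}
  n2 → {n3}
  n3 → {n1,n4}
  n4 → ∅
  n5 → ∅

DF(n3) = ["n1", "n4"]

Answer: ["n1", "n4"]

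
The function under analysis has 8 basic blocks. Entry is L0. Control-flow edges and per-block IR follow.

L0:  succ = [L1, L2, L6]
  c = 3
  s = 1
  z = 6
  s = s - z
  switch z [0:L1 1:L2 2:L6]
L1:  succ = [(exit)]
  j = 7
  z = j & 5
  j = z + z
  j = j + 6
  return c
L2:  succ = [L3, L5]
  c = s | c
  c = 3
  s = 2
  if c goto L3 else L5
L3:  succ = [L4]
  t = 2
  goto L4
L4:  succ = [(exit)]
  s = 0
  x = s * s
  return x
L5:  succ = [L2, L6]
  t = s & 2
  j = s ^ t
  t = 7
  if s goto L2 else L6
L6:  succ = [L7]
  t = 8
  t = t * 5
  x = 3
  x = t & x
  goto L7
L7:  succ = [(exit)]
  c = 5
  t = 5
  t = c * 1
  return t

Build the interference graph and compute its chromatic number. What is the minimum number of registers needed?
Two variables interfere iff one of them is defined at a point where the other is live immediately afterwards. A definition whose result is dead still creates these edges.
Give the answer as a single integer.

Block summaries:
  L0: {c,s,z} / ∅
  L1: {j,z} / {c}
  L2: {c,s} / {c,s}
  L3: {t} / ∅
  L4: {s,x} / ∅
  L5: {j,t} / {s}
  L6: {t,x} / ∅
  L7: {c,t} / ∅

Backward fixpoint:
  L0 li=∅ lo={c,s}
  L1 li={c} lo=∅
  L2 li={c,s} lo={c,s}
  L3 li=∅ lo=∅
  L4 li=∅ lo=∅
  L5 li={c,s} lo={c,s}
  L6 li=∅ lo=∅
  L7 li=∅ lo=∅

Interfere edges:
  c↔{j,s,t,z}
  j↔{c,s}
  s↔{c,j,t,z}
  t↔{c,s,x}
  x↔{t}
  z↔{c,s}

Colouring:
  clique {c,j,s} ⇒ need ≥ 3
  assign c→r0 j→r2 s→r1 t→r2 x→r0 z→r2 — no edge inside a register ⇒ χ ≤ 3
  χ = 3

Answer: 3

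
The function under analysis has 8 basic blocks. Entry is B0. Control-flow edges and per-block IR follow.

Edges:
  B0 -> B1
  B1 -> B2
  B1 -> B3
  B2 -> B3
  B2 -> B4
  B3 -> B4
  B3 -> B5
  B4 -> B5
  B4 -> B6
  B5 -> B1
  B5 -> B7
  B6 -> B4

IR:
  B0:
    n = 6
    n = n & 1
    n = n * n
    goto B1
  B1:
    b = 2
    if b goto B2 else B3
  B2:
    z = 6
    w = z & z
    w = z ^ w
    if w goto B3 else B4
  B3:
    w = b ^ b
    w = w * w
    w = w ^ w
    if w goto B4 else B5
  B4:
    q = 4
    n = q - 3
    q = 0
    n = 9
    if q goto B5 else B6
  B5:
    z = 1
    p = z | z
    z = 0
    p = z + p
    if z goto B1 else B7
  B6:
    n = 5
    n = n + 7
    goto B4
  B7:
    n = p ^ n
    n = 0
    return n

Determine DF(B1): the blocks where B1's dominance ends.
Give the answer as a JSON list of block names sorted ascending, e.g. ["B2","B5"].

idom tree: B1←B0 B2←B1 B3←B1 B4←B1 B5←B1 B6←B4 B7←B5
Dom at joins:
  B1: preds {B0,B5}: {B0} ∩ {B0,B1,B5} = {B0}; idom=B0
  B3: preds {B1,B2}: {B0,B1} ∩ {B0,B1,B2} = {B0,B1}; idom=B1
  B4: preds {B2,B3,B6}: {B0,B1,B2} ∩ {B0,B1,B3} ∩ {B0,B1,B4,B6} = {B0,B1}; idom=B1
  B5: preds {B3,B4}: {B0,B1,B3} ∩ {B0,B1,B4} = {B0,B1}; idom=B1

DF walk-up:
  B1←B0: walk · to B0
  B1←B5: walk B5→B1 to B0
  B3←B1: walk · to B1
  B3←B2: walk B2 to B1
  B4←B2: walk B2 to B1
  B4←B3: walk B3 to B1
  B4←B6: walk B6→B4 to B1
  B5←B3: walk B3 to B1
  B5←B4: walk B4 to B1
  DF(B0)=∅
  DF(B1)={B1}
  DF(B2)={B3,B4}
  DF(B3)={B4,B5}
  DF(B4)={B4,B5}
  DF(B5)={B1}
  DF(B6)={B4}
  DF(B7)=∅

DF(B1) = ["B1"]

Answer: ["B1"]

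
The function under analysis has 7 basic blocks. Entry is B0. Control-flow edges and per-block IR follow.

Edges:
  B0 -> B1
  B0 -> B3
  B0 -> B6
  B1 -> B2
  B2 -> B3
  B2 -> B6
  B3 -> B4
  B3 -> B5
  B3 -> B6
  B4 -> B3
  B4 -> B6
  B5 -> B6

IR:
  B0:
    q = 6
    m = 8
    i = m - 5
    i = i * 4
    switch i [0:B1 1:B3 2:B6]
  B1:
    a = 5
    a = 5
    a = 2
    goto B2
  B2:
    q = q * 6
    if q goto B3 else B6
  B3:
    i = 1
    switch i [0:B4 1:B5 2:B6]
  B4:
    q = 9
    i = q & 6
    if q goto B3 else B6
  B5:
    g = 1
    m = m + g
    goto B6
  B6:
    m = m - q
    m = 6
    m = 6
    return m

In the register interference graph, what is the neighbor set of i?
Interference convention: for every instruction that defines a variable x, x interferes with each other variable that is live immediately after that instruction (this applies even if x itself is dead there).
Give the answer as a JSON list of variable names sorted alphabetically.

Answer: ["m", "q"]

Derivation:
Per-block:
  B0: {i,m,q} / ∅
  B1: {a} / ∅
  B2: {q} / {q}
  B3: {i} / ∅
  B4: {i,q} / ∅
  B5: {g,m} / {m}
  B6: {m} / {m,q}

Liveness:
  B0: in=∅ out={m,q}
  B1: in={m,q} out={m,q}
  B2: in={m,q} out={m,q}
  B3: in={m,q} out={m,q}
  B4: in={m} out={m,q}
  B5: in={m,q} out={m,q}
  B6: in={m,q} out=∅

Interfere edges:
  a↔{m,q}
  g↔{m,q}
  i↔{m,q}
  m↔{a,g,i,q}
  q↔{a,g,i,m}

N(i) = ["m", "q"]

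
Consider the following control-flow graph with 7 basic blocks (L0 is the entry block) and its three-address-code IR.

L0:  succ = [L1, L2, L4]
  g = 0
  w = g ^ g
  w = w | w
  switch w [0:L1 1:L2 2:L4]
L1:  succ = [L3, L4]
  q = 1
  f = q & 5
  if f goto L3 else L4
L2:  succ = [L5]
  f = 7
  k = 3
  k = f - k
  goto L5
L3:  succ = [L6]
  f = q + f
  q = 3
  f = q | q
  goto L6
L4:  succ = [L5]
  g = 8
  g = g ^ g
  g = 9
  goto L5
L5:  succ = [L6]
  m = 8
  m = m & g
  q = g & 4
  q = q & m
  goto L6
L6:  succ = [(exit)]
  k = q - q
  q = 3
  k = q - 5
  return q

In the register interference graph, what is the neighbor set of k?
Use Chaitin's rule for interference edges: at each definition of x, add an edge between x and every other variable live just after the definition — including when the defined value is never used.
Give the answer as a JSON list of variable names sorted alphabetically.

Answer: ["f", "g", "q"]

Analysis:
Per-block:
  L0 def {g,w} use ∅
  L1 def {f,q} use ∅
  L2 def {f,k} use ∅
  L3 def {f,q} use {f,q}
  L4 def {g} use ∅
  L5 def {m,q} use {g}
  L6 def {k,q} use {q}

Live sets:
  L0: in=∅ out={g}
  L1: in=∅ out={f,q}
  L2: in={g} out={g}
  L3: in={f,q} out={q}
  L4: in=∅ out={g}
  L5: in={g} out={q}
  L6: in={q} out=∅

Interfere edges:
  f — {g,k,q}
  g — {f,k,m,w}
  k — {f,g,q}
  m — {g,q}
  q — {f,k,m}
  w — {g}

N(k) = ["f", "g", "q"]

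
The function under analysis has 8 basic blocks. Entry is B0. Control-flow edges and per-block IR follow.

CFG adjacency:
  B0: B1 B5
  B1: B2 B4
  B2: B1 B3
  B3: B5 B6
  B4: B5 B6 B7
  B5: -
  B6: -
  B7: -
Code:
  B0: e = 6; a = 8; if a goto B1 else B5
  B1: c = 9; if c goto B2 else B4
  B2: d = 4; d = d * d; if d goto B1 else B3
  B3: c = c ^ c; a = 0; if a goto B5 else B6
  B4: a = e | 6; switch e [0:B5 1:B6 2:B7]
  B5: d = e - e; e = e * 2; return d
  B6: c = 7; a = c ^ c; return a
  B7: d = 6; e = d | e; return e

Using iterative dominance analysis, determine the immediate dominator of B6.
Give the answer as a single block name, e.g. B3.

idom tree: B1←B0 B2←B1 B3←B2 B4←B1 B5←B0 B6←B1 B7←B4
Dom at joins:
  B1: preds {B0,B2}: {B0} ∩ {B0,B1,B2} = {B0}; idom=B0
  B5: preds {B0,B3,B4}: {B0} ∩ {B0,B1,B2,B3} ∩ {B0,B1,B4} = {B0}; idom=B0
  B6: preds {B3,B4}: {B0,B1,B2,B3} ∩ {B0,B1,B4} = {B0,B1}; idom=B1

idom(B6) = B1

Answer: B1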